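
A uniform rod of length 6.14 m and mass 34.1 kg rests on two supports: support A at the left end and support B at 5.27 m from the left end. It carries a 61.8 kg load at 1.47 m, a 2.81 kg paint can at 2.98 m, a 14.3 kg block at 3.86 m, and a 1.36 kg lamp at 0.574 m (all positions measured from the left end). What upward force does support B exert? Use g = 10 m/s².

R_B ≈ 493 N

Taking torques about support A:
Beam weight: 34.1 × 10 = 341 N down at 3.07 m → arm 3.07 m, τ = 341 × 3.07 = 1047 N·m clockwise.
Load: 61.8 × 10 = 618 N down at 1.47 m → arm 1.47 m, τ = 618 × 1.47 = 908.5 N·m clockwise.
Paint can: 2.81 × 10 = 28.1 N down at 2.98 m → arm 2.98 m, τ = 28.1 × 2.98 = 83.74 N·m clockwise.
Block: 14.3 × 10 = 143 N down at 3.86 m → arm 3.86 m, τ = 143 × 3.86 = 552 N·m clockwise.
Lamp: 1.36 × 10 = 13.6 N down at 0.574 m → arm 0.574 m, τ = 13.6 × 0.574 = 7.806 N·m clockwise.
Net load moment about support A = 2599 N·m clockwise.
Reaction R at support B is upward at 5.27 m, arm 5.27 m → moment R × 5.27 counterclockwise.
Setting net torque to zero: R × 5.27 = 2599 → R = 493 N.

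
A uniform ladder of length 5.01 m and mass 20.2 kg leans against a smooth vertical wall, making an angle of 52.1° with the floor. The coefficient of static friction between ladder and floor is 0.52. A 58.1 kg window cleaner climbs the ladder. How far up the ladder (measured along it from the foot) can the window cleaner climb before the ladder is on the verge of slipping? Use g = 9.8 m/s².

d ≈ 3.64 m

Choose the foot of the ladder as the axis so the floor normal and friction both act there and drop out.
Ladder weight 20.2×9.8 = 198 N acts at 2.505 m along the ladder; its horizontal arm is 2.505·cos52.1° = 1.539 m → τ = 304.7 N·m clockwise.
Window cleaner weight 58.1×9.8 = 569.4 N at distance d → arm d·cos52.1° → τ = 569.4·d·0.6143 clockwise.
Wall normal N at the top has arm L sinθ = 3.953 m counterclockwise, so Στ = 0 gives N·3.953 = 304.7 + 349.8·d.
ΣFy = 0 ⇒ N_floor = 767.4 N, so the maximum friction is μ_s·N_floor = 0.52×767.4 = 399 N. ΣFx = 0 ⇒ N_wall = f, so at the slipping point N = 399 N.
Substituting: 399×3.953 = 304.7 + 349.8·d ⇒ d = (1577 − 304.7) / 349.8 = 3.64 m.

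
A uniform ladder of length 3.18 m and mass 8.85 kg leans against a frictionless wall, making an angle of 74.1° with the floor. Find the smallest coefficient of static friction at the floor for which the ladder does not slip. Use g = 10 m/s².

Take moments about the foot of the ladder.
Ladder weight 8.85×10 = 88.5 N acts at 1.59 m along the ladder; its horizontal arm is 1.59·cos74.1° = 0.4356 m → τ = 38.55 N·m clockwise.
Wall normal N acts horizontally at the top; its moment arm is the height L sinθ = 3.18·sin74.1° = 3.058 m, counterclockwise.
Balancing moments: N × 3.058 = 38.55, giving N = 12.61 N.
ΣFx = 0 ⇒ f = N_wall = 12.61 N. ΣFy = 0 ⇒ N_floor = 88.5 N.
μ_min = f / N_floor = 12.61 / 88.5 = 0.142.

μ_min ≈ 0.142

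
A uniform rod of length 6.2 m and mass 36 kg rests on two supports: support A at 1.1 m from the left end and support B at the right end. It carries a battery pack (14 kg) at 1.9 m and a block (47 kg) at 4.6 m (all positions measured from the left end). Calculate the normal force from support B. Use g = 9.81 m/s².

R_B ≈ 476 N

About support A:
Beam weight: 36 × 9.81 = 353.2 N down at 3.1 m → arm 2 m, τ = 353.2 × 2 = 706.4 N·m clockwise.
Battery pack: 14 × 9.81 = 137.3 N down at 1.9 m → arm 0.8 m, τ = 137.3 × 0.8 = 109.8 N·m clockwise.
Block: 47 × 9.81 = 461.1 N down at 4.6 m → arm 3.5 m, τ = 461.1 × 3.5 = 1614 N·m clockwise.
Net load moment about support A = 2430 N·m clockwise.
Reaction R at support B is upward at 6.2 m, arm 5.1 m → moment R × 5.1 counterclockwise.
Balancing moments: R × 5.1 = 2430, giving R = 476 N.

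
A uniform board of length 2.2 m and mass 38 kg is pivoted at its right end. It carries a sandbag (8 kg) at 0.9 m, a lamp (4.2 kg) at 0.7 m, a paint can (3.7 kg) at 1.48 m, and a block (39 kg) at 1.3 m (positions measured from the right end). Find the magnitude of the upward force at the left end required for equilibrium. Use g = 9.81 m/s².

F ≈ 482 N

Choose the right end as the axis so the unknown pivot reaction has zero arm there.
Beam weight: 38 × 9.81 = 372.8 N down at 1.1 m → arm 1.1 m, τ = 372.8 × 1.1 = 410.1 N·m counterclockwise.
Sandbag: 8 × 9.81 = 78.48 N down at 0.9 m → arm 0.9 m, τ = 78.48 × 0.9 = 70.63 N·m counterclockwise.
Lamp: 4.2 × 9.81 = 41.2 N down at 0.7 m → arm 0.7 m, τ = 41.2 × 0.7 = 28.84 N·m counterclockwise.
Paint can: 3.7 × 9.81 = 36.3 N down at 1.48 m → arm 1.48 m, τ = 36.3 × 1.48 = 53.72 N·m counterclockwise.
Block: 39 × 9.81 = 382.6 N down at 1.3 m → arm 1.3 m, τ = 382.6 × 1.3 = 497.4 N·m counterclockwise.
Net moment of the loads = 1061 N·m counterclockwise.
The upward force F acts at the left end, arm 2.2 m, giving F × 2.2 clockwise.
For rotational equilibrium, F × 2.2 = 1061, so F = 1061 / 2.2 = 482 N.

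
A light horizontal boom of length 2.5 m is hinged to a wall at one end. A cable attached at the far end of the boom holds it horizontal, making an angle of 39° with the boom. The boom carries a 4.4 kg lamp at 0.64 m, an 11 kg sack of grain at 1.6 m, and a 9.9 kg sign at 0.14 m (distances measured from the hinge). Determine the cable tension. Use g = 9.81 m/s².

T ≈ 136 N

Sum moments about the hinge (the unknown hinge reaction has zero arm there).
Lamp: 4.4 × 9.81 = 43.16 N down at 0.64 m → arm 0.64 m, τ = 43.16 × 0.64 = 27.62 N·m clockwise.
Sack of grain: 11 × 9.81 = 107.9 N down at 1.6 m → arm 1.6 m, τ = 107.9 × 1.6 = 172.6 N·m clockwise.
Sign: 9.9 × 9.81 = 97.12 N down at 0.14 m → arm 0.14 m, τ = 97.12 × 0.14 = 13.6 N·m clockwise.
Total clockwise load moment = 213.8 N·m.
The cable tension T acts at 2.5 m; only its component perpendicular to the boom, T sinθ, produces torque. sin 39° = 0.6293.
Στ = 0 ⇒ T × 2.5 × 0.6293 = 213.8 ⇒ T = 213.8 / 1.573 = 136 N.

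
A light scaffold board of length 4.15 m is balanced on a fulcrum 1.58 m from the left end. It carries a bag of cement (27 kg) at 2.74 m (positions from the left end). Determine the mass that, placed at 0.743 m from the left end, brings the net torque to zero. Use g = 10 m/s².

About the fulcrum (at 1.58 m from the left end):
Bag of cement: 27 × 10 = 270 N down at 2.74 m → arm 1.16 m, τ = 270 × 1.16 = 313.2 N·m clockwise.
Net moment of known loads = 313.2 N·m clockwise.
An unknown mass m at 0.743 m has arm 0.837 m; its moment is m·g·0.837 counterclockwise.
Setting net torque to zero: m × 10 × 0.837 = 313.2 → m = 313.2 / (10 × 0.837) = 37.4 kg.

m ≈ 37.4 kg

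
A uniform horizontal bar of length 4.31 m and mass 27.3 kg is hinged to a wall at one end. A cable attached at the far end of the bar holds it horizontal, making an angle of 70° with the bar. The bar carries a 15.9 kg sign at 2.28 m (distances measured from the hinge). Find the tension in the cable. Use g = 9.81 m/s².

T ≈ 230 N

About the hinge:
Beam weight: 27.3 × 9.81 = 267.8 N down at 2.155 m → arm 2.155 m, τ = 267.8 × 2.155 = 577.1 N·m clockwise.
Sign: 15.9 × 9.81 = 156 N down at 2.28 m → arm 2.28 m, τ = 156 × 2.28 = 355.7 N·m clockwise.
Total clockwise load moment = 932.8 N·m.
The cable tension T acts at 4.31 m; only its component perpendicular to the bar, T sinθ, produces torque. sin 70° = 0.9397.
Setting net torque to zero: T × 4.31 × 0.9397 = 932.8 → T = 932.8 / 4.05 = 230 N.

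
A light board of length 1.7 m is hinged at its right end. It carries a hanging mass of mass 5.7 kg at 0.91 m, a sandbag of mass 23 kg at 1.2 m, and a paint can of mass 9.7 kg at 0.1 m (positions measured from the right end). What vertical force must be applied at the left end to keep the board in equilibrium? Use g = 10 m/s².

Choose the right end as the axis so the unknown pivot reaction has zero arm there.
Hanging mass: 5.7 × 10 = 57 N down at 0.91 m → arm 0.91 m, τ = 57 × 0.91 = 51.87 N·m counterclockwise.
Sandbag: 23 × 10 = 230 N down at 1.2 m → arm 1.2 m, τ = 230 × 1.2 = 276 N·m counterclockwise.
Paint can: 9.7 × 10 = 97 N down at 0.1 m → arm 0.1 m, τ = 97 × 0.1 = 9.7 N·m counterclockwise.
Net moment of the loads = 337.6 N·m counterclockwise.
The upward force F acts at the left end, arm 1.7 m, giving F × 1.7 clockwise.
Setting net torque to zero: F × 1.7 = 337.6 → F = 337.6 / 1.7 = 199 N.

F ≈ 199 N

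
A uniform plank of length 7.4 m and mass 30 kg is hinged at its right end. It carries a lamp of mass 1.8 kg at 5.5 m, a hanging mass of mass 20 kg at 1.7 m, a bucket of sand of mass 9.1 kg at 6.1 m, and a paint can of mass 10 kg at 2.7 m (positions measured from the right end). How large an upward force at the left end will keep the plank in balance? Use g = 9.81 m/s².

F ≈ 315 N

Taking torques about the right end:
Beam weight: 30 × 9.81 = 294.3 N down at 3.7 m → arm 3.7 m, τ = 294.3 × 3.7 = 1089 N·m counterclockwise.
Lamp: 1.8 × 9.81 = 17.66 N down at 5.5 m → arm 5.5 m, τ = 17.66 × 5.5 = 97.13 N·m counterclockwise.
Hanging mass: 20 × 9.81 = 196.2 N down at 1.7 m → arm 1.7 m, τ = 196.2 × 1.7 = 333.5 N·m counterclockwise.
Bucket of sand: 9.1 × 9.81 = 89.27 N down at 6.1 m → arm 6.1 m, τ = 89.27 × 6.1 = 544.5 N·m counterclockwise.
Paint can: 10 × 9.81 = 98.1 N down at 2.7 m → arm 2.7 m, τ = 98.1 × 2.7 = 264.9 N·m counterclockwise.
Net moment of the loads = 2329 N·m counterclockwise.
The upward force F acts at the left end, arm 7.4 m, giving F × 7.4 clockwise.
Στ = 0 ⇒ F × 7.4 = 2329 ⇒ F = 2329 / 7.4 = 315 N.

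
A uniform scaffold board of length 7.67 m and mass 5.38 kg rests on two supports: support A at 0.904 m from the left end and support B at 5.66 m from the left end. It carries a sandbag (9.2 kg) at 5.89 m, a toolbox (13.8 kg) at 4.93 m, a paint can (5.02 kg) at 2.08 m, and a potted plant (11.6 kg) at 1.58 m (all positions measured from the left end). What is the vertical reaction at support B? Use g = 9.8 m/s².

Taking torques about support A:
Beam weight: 5.38 × 9.8 = 52.72 N down at 3.835 m → arm 2.931 m, τ = 52.72 × 2.931 = 154.5 N·m clockwise.
Sandbag: 9.2 × 9.8 = 90.16 N down at 5.89 m → arm 4.986 m, τ = 90.16 × 4.986 = 449.5 N·m clockwise.
Toolbox: 13.8 × 9.8 = 135.2 N down at 4.93 m → arm 4.026 m, τ = 135.2 × 4.026 = 544.3 N·m clockwise.
Paint can: 5.02 × 9.8 = 49.2 N down at 2.08 m → arm 1.176 m, τ = 49.2 × 1.176 = 57.86 N·m clockwise.
Potted plant: 11.6 × 9.8 = 113.7 N down at 1.58 m → arm 0.676 m, τ = 113.7 × 0.676 = 76.86 N·m clockwise.
Net load moment about support A = 1283 N·m clockwise.
Reaction R at support B is upward at 5.66 m, arm 4.756 m → moment R × 4.756 counterclockwise.
Στ = 0 ⇒ R × 4.756 = 1283 ⇒ R = 270 N.

R_B ≈ 270 N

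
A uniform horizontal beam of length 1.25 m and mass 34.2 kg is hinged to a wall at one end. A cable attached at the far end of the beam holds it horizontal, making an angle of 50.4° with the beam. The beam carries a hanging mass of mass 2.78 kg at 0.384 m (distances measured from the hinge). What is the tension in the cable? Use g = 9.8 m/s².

T ≈ 228 N

Sum moments about the hinge (the unknown hinge reaction has zero arm there).
Beam weight: 34.2 × 9.8 = 335.2 N down at 0.625 m → arm 0.625 m, τ = 335.2 × 0.625 = 209.5 N·m clockwise.
Hanging mass: 2.78 × 9.8 = 27.24 N down at 0.384 m → arm 0.384 m, τ = 27.24 × 0.384 = 10.46 N·m clockwise.
Total clockwise load moment = 220 N·m.
The cable tension T acts at 1.25 m; only its component perpendicular to the beam, T sinθ, produces torque. sin 50.4° = 0.7705.
Στ = 0 ⇒ T × 1.25 × 0.7705 = 220 ⇒ T = 220 / 0.9631 = 228 N.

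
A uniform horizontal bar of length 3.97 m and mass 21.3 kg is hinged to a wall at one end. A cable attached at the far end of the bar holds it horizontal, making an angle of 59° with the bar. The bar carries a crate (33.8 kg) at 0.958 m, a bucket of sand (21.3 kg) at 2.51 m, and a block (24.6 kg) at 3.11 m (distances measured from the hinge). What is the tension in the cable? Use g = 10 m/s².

T ≈ 601 N

Take moments about the hinge.
Beam weight: 21.3 × 10 = 213 N down at 1.985 m → arm 1.985 m, τ = 213 × 1.985 = 422.8 N·m clockwise.
Crate: 33.8 × 10 = 338 N down at 0.958 m → arm 0.958 m, τ = 338 × 0.958 = 323.8 N·m clockwise.
Bucket of sand: 21.3 × 10 = 213 N down at 2.51 m → arm 2.51 m, τ = 213 × 2.51 = 534.6 N·m clockwise.
Block: 24.6 × 10 = 246 N down at 3.11 m → arm 3.11 m, τ = 246 × 3.11 = 765.1 N·m clockwise.
Total clockwise load moment = 2046 N·m.
The cable tension T acts at 3.97 m; only its component perpendicular to the bar, T sinθ, produces torque. sin 59° = 0.8572.
Στ = 0 ⇒ T × 3.97 × 0.8572 = 2046 ⇒ T = 2046 / 3.403 = 601 N.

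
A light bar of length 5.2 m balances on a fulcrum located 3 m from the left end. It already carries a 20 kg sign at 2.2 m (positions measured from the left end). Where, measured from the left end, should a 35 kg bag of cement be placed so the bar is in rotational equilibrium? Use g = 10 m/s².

x ≈ 3.46 m from the left end

About the fulcrum (at 3 m from the left end):
Sign: 20 × 10 = 200 N down at 2.2 m → arm 0.8 m, τ = 200 × 0.8 = 160 N·m counterclockwise.
Net moment of existing loads = 160 N·m counterclockwise.
The bag of cement weighs 35 × 10 = 350 N and must supply an equal clockwise moment, so its lever arm about the fulcrum is 160 / 350 = 0.457 m.
That puts it at 3 + 0.457 = 3.46 m from the left end.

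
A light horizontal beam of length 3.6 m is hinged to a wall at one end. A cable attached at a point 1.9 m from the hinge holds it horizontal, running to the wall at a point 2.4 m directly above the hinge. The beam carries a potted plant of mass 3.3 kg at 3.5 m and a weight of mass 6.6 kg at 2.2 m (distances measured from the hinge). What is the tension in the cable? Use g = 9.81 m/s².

Taking torques about the hinge:
Potted plant: 3.3 × 9.81 = 32.37 N down at 3.5 m → arm 3.5 m, τ = 32.37 × 3.5 = 113.3 N·m clockwise.
Weight: 6.6 × 9.81 = 64.75 N down at 2.2 m → arm 2.2 m, τ = 64.75 × 2.2 = 142.5 N·m clockwise.
Total clockwise load moment = 255.8 N·m.
The cable tension T acts at 1.9 m; only its component perpendicular to the beam, T sinθ, produces torque. sinθ = h/√(h²+d²) = 2.4/√(2.4²+1.9²) = 0.784.
Setting net torque to zero: T × 1.9 × 0.784 = 255.8 → T = 255.8 / 1.49 = 172 N.

T ≈ 172 N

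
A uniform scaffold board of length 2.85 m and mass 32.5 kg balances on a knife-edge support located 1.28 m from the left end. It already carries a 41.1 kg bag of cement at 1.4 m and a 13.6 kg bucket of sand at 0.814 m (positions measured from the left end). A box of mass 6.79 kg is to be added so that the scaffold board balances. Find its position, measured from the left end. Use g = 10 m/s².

x ≈ 0.793 m from the left end

Choose the knife-edge support (at 1.28 m from the left end) as the axis so the support reaction has zero arm there.
Beam weight: 32.5 × 10 = 325 N down at 1.425 m → arm 0.145 m, τ = 325 × 0.145 = 47.12 N·m clockwise.
Bag of cement: 41.1 × 10 = 411 N down at 1.4 m → arm 0.12 m, τ = 411 × 0.12 = 49.32 N·m clockwise.
Bucket of sand: 13.6 × 10 = 136 N down at 0.814 m → arm 0.466 m, τ = 136 × 0.466 = 63.38 N·m counterclockwise.
Net moment of existing loads = 33.06 N·m clockwise.
The box weighs 6.79 × 10 = 67.9 N and must supply an equal counterclockwise moment, so its lever arm about the knife-edge support is 33.06 / 67.9 = 0.487 m.
That puts it at 1.28 − 0.487 = 0.793 m from the left end.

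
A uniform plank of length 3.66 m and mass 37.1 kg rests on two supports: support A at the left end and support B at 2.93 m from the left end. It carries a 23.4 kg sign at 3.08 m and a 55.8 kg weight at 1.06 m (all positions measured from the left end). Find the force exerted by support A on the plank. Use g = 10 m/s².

R_A ≈ 483 N

Choose support B as the axis so its reaction then has zero moment arm.
Beam weight: 37.1 × 10 = 371 N down at 1.83 m → arm 1.1 m, τ = 371 × 1.1 = 408.1 N·m counterclockwise.
Sign: 23.4 × 10 = 234 N down at 3.08 m → arm 0.15 m, τ = 234 × 0.15 = 35.1 N·m clockwise.
Weight: 55.8 × 10 = 558 N down at 1.06 m → arm 1.87 m, τ = 558 × 1.87 = 1043 N·m counterclockwise.
Net load moment about support B = 1416 N·m counterclockwise.
Reaction R at support A is upward at 0 m, arm 2.93 m → moment R × 2.93 clockwise.
Balancing moments: R × 2.93 = 1416, giving R = 483 N.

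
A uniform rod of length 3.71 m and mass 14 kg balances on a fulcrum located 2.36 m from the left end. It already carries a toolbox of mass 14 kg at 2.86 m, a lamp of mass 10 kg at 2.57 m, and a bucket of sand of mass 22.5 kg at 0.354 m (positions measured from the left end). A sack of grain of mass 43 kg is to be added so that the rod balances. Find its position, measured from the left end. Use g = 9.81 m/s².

x ≈ 3.36 m from the left end

Choose the fulcrum (at 2.36 m from the left end) as the axis so the support reaction has zero arm there.
Beam weight: 14 × 9.81 = 137.3 N down at 1.855 m → arm 0.505 m, τ = 137.3 × 0.505 = 69.34 N·m counterclockwise.
Toolbox: 14 × 9.81 = 137.3 N down at 2.86 m → arm 0.5 m, τ = 137.3 × 0.5 = 68.65 N·m clockwise.
Lamp: 10 × 9.81 = 98.1 N down at 2.57 m → arm 0.21 m, τ = 98.1 × 0.21 = 20.6 N·m clockwise.
Bucket of sand: 22.5 × 9.81 = 220.7 N down at 0.354 m → arm 2.006 m, τ = 220.7 × 2.006 = 442.7 N·m counterclockwise.
Net moment of existing loads = 422.8 N·m counterclockwise.
The sack of grain weighs 43 × 9.81 = 421.8 N and must supply an equal clockwise moment, so its lever arm about the fulcrum is 422.8 / 421.8 = 1 m.
That puts it at 2.36 + 1 = 3.36 m from the left end.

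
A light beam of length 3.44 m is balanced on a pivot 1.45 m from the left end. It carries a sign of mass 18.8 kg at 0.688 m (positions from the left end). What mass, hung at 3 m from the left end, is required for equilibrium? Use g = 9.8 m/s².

m ≈ 9.24 kg

Take moments about the pivot (at 1.45 m from the left end).
Sign: 18.8 × 9.8 = 184.2 N down at 0.688 m → arm 0.762 m, τ = 184.2 × 0.762 = 140.4 N·m counterclockwise.
Net moment of known loads = 140.4 N·m counterclockwise.
An unknown mass m at 3 m has arm 1.55 m; its moment is m·g·1.55 clockwise.
Στ = 0 ⇒ m × 9.8 × 1.55 = 140.4 ⇒ m = 140.4 / (9.8 × 1.55) = 9.24 kg.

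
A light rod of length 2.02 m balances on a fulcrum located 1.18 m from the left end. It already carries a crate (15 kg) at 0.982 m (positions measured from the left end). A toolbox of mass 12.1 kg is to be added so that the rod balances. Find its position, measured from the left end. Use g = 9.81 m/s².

Sum moments about the fulcrum (at 1.18 m from the left end) (the support reaction has zero arm there).
Crate: 15 × 9.81 = 147.2 N down at 0.982 m → arm 0.198 m, τ = 147.2 × 0.198 = 29.15 N·m counterclockwise.
Net moment of existing loads = 29.15 N·m counterclockwise.
The toolbox weighs 12.1 × 9.81 = 118.7 N and must supply an equal clockwise moment, so its lever arm about the fulcrum is 29.15 / 118.7 = 0.246 m.
That puts it at 1.18 + 0.246 = 1.43 m from the left end.

x ≈ 1.43 m from the left end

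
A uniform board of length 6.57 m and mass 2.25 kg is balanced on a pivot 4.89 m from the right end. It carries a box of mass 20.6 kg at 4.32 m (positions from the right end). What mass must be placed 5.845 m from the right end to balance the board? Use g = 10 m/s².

About the pivot (at 4.89 m from the right end):
Beam weight: 2.25 × 10 = 22.5 N down at 3.285 m → arm 1.605 m, τ = 22.5 × 1.605 = 36.11 N·m clockwise.
Box: 20.6 × 10 = 206 N down at 4.32 m → arm 0.57 m, τ = 206 × 0.57 = 117.4 N·m clockwise.
Net moment of known loads = 153.5 N·m clockwise.
An unknown mass m at 5.845 m has arm 0.955 m; its moment is m·g·0.955 counterclockwise.
Setting net torque to zero: m × 10 × 0.955 = 153.5 → m = 153.5 / (10 × 0.955) = 16.1 kg.

m ≈ 16.1 kg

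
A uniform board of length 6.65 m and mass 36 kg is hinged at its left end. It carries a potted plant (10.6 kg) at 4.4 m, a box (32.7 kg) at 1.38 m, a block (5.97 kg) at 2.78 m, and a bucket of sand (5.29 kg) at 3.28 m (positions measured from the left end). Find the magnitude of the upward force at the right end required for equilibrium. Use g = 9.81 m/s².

F ≈ 362 N

Choose the left end as the axis so the unknown pivot reaction has zero arm there.
Beam weight: 36 × 9.81 = 353.2 N down at 3.325 m → arm 3.325 m, τ = 353.2 × 3.325 = 1174 N·m clockwise.
Potted plant: 10.6 × 9.81 = 104 N down at 4.4 m → arm 4.4 m, τ = 104 × 4.4 = 457.6 N·m clockwise.
Box: 32.7 × 9.81 = 320.8 N down at 1.38 m → arm 1.38 m, τ = 320.8 × 1.38 = 442.7 N·m clockwise.
Block: 5.97 × 9.81 = 58.57 N down at 2.78 m → arm 2.78 m, τ = 58.57 × 2.78 = 162.8 N·m clockwise.
Bucket of sand: 5.29 × 9.81 = 51.89 N down at 3.28 m → arm 3.28 m, τ = 51.89 × 3.28 = 170.2 N·m clockwise.
Net moment of the loads = 2407 N·m clockwise.
The upward force F acts at the right end, arm 6.65 m, giving F × 6.65 counterclockwise.
Στ = 0 ⇒ F × 6.65 = 2407 ⇒ F = 2407 / 6.65 = 362 N.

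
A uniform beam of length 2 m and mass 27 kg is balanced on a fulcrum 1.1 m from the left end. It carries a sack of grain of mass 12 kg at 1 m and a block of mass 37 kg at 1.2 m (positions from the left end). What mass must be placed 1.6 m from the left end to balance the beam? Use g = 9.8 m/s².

m ≈ 0.4 kg

Sum moments about the fulcrum (at 1.1 m from the left end) (the support reaction has zero arm there).
Beam weight: 27 × 9.8 = 264.6 N down at 1 m → arm 0.1 m, τ = 264.6 × 0.1 = 26.46 N·m counterclockwise.
Sack of grain: 12 × 9.8 = 117.6 N down at 1 m → arm 0.1 m, τ = 117.6 × 0.1 = 11.76 N·m counterclockwise.
Block: 37 × 9.8 = 362.6 N down at 1.2 m → arm 0.1 m, τ = 362.6 × 0.1 = 36.26 N·m clockwise.
Net moment of known loads = 1.96 N·m counterclockwise.
An unknown mass m at 1.6 m has arm 0.5 m; its moment is m·g·0.5 clockwise.
Στ = 0 ⇒ m × 9.8 × 0.5 = 1.96 ⇒ m = 1.96 / (9.8 × 0.5) = 0.4 kg.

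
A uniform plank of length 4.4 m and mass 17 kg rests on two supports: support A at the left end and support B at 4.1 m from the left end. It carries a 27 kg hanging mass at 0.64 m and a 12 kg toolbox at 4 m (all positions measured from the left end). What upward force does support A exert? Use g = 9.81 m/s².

R_A ≈ 304 N

Sum moments about support B (its reaction then has zero moment arm).
Beam weight: 17 × 9.81 = 166.8 N down at 2.2 m → arm 1.9 m, τ = 166.8 × 1.9 = 316.9 N·m counterclockwise.
Hanging mass: 27 × 9.81 = 264.9 N down at 0.64 m → arm 3.46 m, τ = 264.9 × 3.46 = 916.6 N·m counterclockwise.
Toolbox: 12 × 9.81 = 117.7 N down at 4 m → arm 0.1 m, τ = 117.7 × 0.1 = 11.77 N·m counterclockwise.
Net load moment about support B = 1245 N·m counterclockwise.
Reaction R at support A is upward at 0 m, arm 4.1 m → moment R × 4.1 clockwise.
Balancing moments: R × 4.1 = 1245, giving R = 304 N.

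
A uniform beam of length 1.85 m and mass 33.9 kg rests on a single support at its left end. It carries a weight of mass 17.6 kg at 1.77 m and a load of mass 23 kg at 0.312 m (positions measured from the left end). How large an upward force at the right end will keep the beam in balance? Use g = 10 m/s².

Taking torques about the left end:
Beam weight: 33.9 × 10 = 339 N down at 0.925 m → arm 0.925 m, τ = 339 × 0.925 = 313.6 N·m clockwise.
Weight: 17.6 × 10 = 176 N down at 1.77 m → arm 1.77 m, τ = 176 × 1.77 = 311.5 N·m clockwise.
Load: 23 × 10 = 230 N down at 0.312 m → arm 0.312 m, τ = 230 × 0.312 = 71.76 N·m clockwise.
Net moment of the loads = 696.9 N·m clockwise.
The upward force F acts at the right end, arm 1.85 m, giving F × 1.85 counterclockwise.
Στ = 0 ⇒ F × 1.85 = 696.9 ⇒ F = 696.9 / 1.85 = 377 N.

F ≈ 377 N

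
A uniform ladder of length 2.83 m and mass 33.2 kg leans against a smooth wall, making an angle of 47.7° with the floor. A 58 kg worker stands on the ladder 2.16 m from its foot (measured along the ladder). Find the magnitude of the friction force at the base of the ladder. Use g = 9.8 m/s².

Choose the foot of the ladder as the axis so the floor normal and friction both act there and drop out.
Ladder weight 33.2×9.8 = 325.4 N acts at 1.415 m along the ladder; its horizontal arm is 1.415·cos47.7° = 0.9523 m → τ = 309.9 N·m clockwise.
Worker: 58×9.8 = 568.4 N at 2.16 m → arm 1.454 m → τ = 826.5 N·m clockwise.
Wall normal N acts horizontally at the top; its moment arm is the height L sinθ = 2.83·sin47.7° = 2.093 m, counterclockwise.
Setting net torque to zero: N × 2.093 = 1136 → N = 543 N.
ΣFx = 0: friction at the foot balances the wall's push, so f = N_wall = 543 N.

f ≈ 543 N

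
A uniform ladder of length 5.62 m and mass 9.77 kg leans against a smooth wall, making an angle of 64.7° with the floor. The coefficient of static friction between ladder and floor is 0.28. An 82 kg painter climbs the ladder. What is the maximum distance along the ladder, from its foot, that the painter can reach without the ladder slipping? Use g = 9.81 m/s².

Sum moments about the foot of the ladder (the floor normal and friction both act there and drop out).
Ladder weight 9.77×9.81 = 95.84 N acts at 2.81 m along the ladder; its horizontal arm is 2.81·cos64.7° = 1.201 m → τ = 115.1 N·m clockwise.
Painter weight 82×9.81 = 804.4 N at distance d → arm d·cos64.7° → τ = 804.4·d·0.4274 clockwise.
Wall normal N at the top has arm L sinθ = 5.081 m counterclockwise, so Στ = 0 gives N·5.081 = 115.1 + 343.8·d.
ΣFy = 0 ⇒ N_floor = 900.2 N, so the maximum friction is μ_s·N_floor = 0.28×900.2 = 252.1 N. ΣFx = 0 ⇒ N_wall = f, so at the slipping point N = 252.1 N.
Substituting: 252.1×5.081 = 115.1 + 343.8·d ⇒ d = (1281 − 115.1) / 343.8 = 3.39 m.

d ≈ 3.39 m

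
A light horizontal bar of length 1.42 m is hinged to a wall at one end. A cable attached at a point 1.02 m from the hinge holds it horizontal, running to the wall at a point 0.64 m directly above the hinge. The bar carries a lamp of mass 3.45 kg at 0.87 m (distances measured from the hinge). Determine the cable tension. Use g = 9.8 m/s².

About the hinge:
Lamp: 3.45 × 9.8 = 33.81 N down at 0.87 m → arm 0.87 m, τ = 33.81 × 0.87 = 29.41 N·m clockwise.
Total clockwise load moment = 29.41 N·m.
The cable tension T acts at 1.02 m; only its component perpendicular to the bar, T sinθ, produces torque. sinθ = h/√(h²+d²) = 0.64/√(0.64²+1.02²) = 0.5315.
Στ = 0 ⇒ T × 1.02 × 0.5315 = 29.41 ⇒ T = 29.41 / 0.5421 = 54.3 N.

T ≈ 54.3 N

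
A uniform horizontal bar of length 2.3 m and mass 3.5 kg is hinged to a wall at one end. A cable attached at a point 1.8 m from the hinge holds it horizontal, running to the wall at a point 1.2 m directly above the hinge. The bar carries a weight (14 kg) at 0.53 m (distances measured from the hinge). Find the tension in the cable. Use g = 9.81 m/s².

Take moments about the hinge.
Beam weight: 3.5 × 9.81 = 34.34 N down at 1.15 m → arm 1.15 m, τ = 34.34 × 1.15 = 39.49 N·m clockwise.
Weight: 14 × 9.81 = 137.3 N down at 0.53 m → arm 0.53 m, τ = 137.3 × 0.53 = 72.77 N·m clockwise.
Total clockwise load moment = 112.3 N·m.
The cable tension T acts at 1.8 m; only its component perpendicular to the bar, T sinθ, produces torque. sinθ = h/√(h²+d²) = 1.2/√(1.2²+1.8²) = 0.5547.
Balancing moments: T × 1.8 × 0.5547 = 112.3, giving T = 112.3 / 0.9985 = 112 N.

T ≈ 112 N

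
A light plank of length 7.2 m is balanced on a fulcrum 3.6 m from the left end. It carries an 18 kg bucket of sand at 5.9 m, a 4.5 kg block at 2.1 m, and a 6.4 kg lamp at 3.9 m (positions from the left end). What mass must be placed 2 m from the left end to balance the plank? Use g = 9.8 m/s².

Take moments about the fulcrum (at 3.6 m from the left end).
Bucket of sand: 18 × 9.8 = 176.4 N down at 5.9 m → arm 2.3 m, τ = 176.4 × 2.3 = 405.7 N·m clockwise.
Block: 4.5 × 9.8 = 44.1 N down at 2.1 m → arm 1.5 m, τ = 44.1 × 1.5 = 66.15 N·m counterclockwise.
Lamp: 6.4 × 9.8 = 62.72 N down at 3.9 m → arm 0.3 m, τ = 62.72 × 0.3 = 18.82 N·m clockwise.
Net moment of known loads = 358.4 N·m clockwise.
An unknown mass m at 2 m has arm 1.6 m; its moment is m·g·1.6 counterclockwise.
Setting net torque to zero: m × 9.8 × 1.6 = 358.4 → m = 358.4 / (9.8 × 1.6) = 22.9 kg.

m ≈ 22.9 kg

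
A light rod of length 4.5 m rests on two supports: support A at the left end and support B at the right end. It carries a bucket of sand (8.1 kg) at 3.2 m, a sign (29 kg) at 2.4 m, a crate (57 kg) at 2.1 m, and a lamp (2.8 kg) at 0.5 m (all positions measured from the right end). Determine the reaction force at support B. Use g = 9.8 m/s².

R_B ≈ 478 N

Take moments about support A.
Bucket of sand: 8.1 × 9.8 = 79.38 N down at 3.2 m → arm 1.3 m, τ = 79.38 × 1.3 = 103.2 N·m clockwise.
Sign: 29 × 9.8 = 284.2 N down at 2.4 m → arm 2.1 m, τ = 284.2 × 2.1 = 596.8 N·m clockwise.
Crate: 57 × 9.8 = 558.6 N down at 2.1 m → arm 2.4 m, τ = 558.6 × 2.4 = 1341 N·m clockwise.
Lamp: 2.8 × 9.8 = 27.44 N down at 0.5 m → arm 4 m, τ = 27.44 × 4 = 109.8 N·m clockwise.
Net load moment about support A = 2151 N·m clockwise.
Reaction R at support B is upward at 0 m, arm 4.5 m → moment R × 4.5 counterclockwise.
Setting net torque to zero: R × 4.5 = 2151 → R = 478 N.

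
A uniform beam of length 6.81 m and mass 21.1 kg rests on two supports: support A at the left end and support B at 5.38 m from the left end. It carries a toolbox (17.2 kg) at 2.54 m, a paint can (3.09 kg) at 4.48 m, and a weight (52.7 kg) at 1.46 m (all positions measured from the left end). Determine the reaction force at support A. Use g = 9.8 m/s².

Sum moments about support B (its reaction then has zero moment arm).
Beam weight: 21.1 × 9.8 = 206.8 N down at 3.405 m → arm 1.975 m, τ = 206.8 × 1.975 = 408.4 N·m counterclockwise.
Toolbox: 17.2 × 9.8 = 168.6 N down at 2.54 m → arm 2.84 m, τ = 168.6 × 2.84 = 478.8 N·m counterclockwise.
Paint can: 3.09 × 9.8 = 30.28 N down at 4.48 m → arm 0.9 m, τ = 30.28 × 0.9 = 27.25 N·m counterclockwise.
Weight: 52.7 × 9.8 = 516.5 N down at 1.46 m → arm 3.92 m, τ = 516.5 × 3.92 = 2025 N·m counterclockwise.
Net load moment about support B = 2939 N·m counterclockwise.
Reaction R at support A is upward at 0 m, arm 5.38 m → moment R × 5.38 clockwise.
Στ = 0 ⇒ R × 5.38 = 2939 ⇒ R = 546 N.

R_A ≈ 546 N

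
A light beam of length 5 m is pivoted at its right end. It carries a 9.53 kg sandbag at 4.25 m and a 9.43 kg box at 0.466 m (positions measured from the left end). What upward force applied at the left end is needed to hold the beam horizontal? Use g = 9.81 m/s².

F ≈ 97.9 N

Taking torques about the right end:
Sandbag: 9.53 × 9.81 = 93.49 N down at 4.25 m → arm 0.75 m, τ = 93.49 × 0.75 = 70.12 N·m counterclockwise.
Box: 9.43 × 9.81 = 92.51 N down at 0.466 m → arm 4.534 m, τ = 92.51 × 4.534 = 419.4 N·m counterclockwise.
Net moment of the loads = 489.5 N·m counterclockwise.
The upward force F acts at the left end, arm 5 m, giving F × 5 clockwise.
Στ = 0 ⇒ F × 5 = 489.5 ⇒ F = 489.5 / 5 = 97.9 N.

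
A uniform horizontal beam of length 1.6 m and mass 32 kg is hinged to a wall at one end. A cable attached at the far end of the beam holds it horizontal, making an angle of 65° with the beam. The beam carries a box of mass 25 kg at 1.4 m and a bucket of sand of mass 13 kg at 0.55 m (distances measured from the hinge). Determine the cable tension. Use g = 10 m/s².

Choose the hinge as the axis so the unknown hinge reaction has zero arm there.
Beam weight: 32 × 10 = 320 N down at 0.8 m → arm 0.8 m, τ = 320 × 0.8 = 256 N·m clockwise.
Box: 25 × 10 = 250 N down at 1.4 m → arm 1.4 m, τ = 250 × 1.4 = 350 N·m clockwise.
Bucket of sand: 13 × 10 = 130 N down at 0.55 m → arm 0.55 m, τ = 130 × 0.55 = 71.5 N·m clockwise.
Total clockwise load moment = 677.5 N·m.
The cable tension T acts at 1.6 m; only its component perpendicular to the beam, T sinθ, produces torque. sin 65° = 0.9063.
Στ = 0 ⇒ T × 1.6 × 0.9063 = 677.5 ⇒ T = 677.5 / 1.45 = 467 N.

T ≈ 467 N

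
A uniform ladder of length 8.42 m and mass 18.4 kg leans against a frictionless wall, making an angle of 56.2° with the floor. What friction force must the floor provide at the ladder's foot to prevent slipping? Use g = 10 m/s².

f ≈ 61.6 N

Choose the foot of the ladder as the axis so the floor normal and friction both act there and drop out.
Ladder weight 18.4×10 = 184 N acts at 4.21 m along the ladder; its horizontal arm is 4.21·cos56.2° = 2.342 m → τ = 430.9 N·m clockwise.
Wall normal N acts horizontally at the top; its moment arm is the height L sinθ = 8.42·sin56.2° = 6.997 m, counterclockwise.
Στ = 0 ⇒ N × 6.997 = 430.9 ⇒ N = 61.6 N.
ΣFx = 0: friction at the foot balances the wall's push, so f = N_wall = 61.6 N.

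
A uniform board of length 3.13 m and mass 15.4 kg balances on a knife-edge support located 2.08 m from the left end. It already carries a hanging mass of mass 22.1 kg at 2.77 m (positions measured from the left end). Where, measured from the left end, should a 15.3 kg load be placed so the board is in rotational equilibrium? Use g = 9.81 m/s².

Taking torques about the knife-edge support (at 2.08 m from the left end):
Beam weight: 15.4 × 9.81 = 151.1 N down at 1.565 m → arm 0.515 m, τ = 151.1 × 0.515 = 77.82 N·m counterclockwise.
Hanging mass: 22.1 × 9.81 = 216.8 N down at 2.77 m → arm 0.69 m, τ = 216.8 × 0.69 = 149.6 N·m clockwise.
Net moment of existing loads = 71.78 N·m clockwise.
The load weighs 15.3 × 9.81 = 150.1 N and must supply an equal counterclockwise moment, so its lever arm about the knife-edge support is 71.78 / 150.1 = 0.478 m.
That puts it at 2.08 − 0.478 = 1.6 m from the left end.

x ≈ 1.6 m from the left end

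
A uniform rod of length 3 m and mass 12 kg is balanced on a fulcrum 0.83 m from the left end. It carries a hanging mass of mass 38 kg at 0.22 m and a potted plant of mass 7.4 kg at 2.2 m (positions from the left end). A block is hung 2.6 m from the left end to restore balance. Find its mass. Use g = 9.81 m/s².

Choose the fulcrum (at 0.83 m from the left end) as the axis so the support reaction has zero arm there.
Beam weight: 12 × 9.81 = 117.7 N down at 1.5 m → arm 0.67 m, τ = 117.7 × 0.67 = 78.86 N·m clockwise.
Hanging mass: 38 × 9.81 = 372.8 N down at 0.22 m → arm 0.61 m, τ = 372.8 × 0.61 = 227.4 N·m counterclockwise.
Potted plant: 7.4 × 9.81 = 72.59 N down at 2.2 m → arm 1.37 m, τ = 72.59 × 1.37 = 99.45 N·m clockwise.
Net moment of known loads = 49.09 N·m counterclockwise.
An unknown mass m at 2.6 m has arm 1.77 m; its moment is m·g·1.77 clockwise.
Στ = 0 ⇒ m × 9.81 × 1.77 = 49.09 ⇒ m = 49.09 / (9.81 × 1.77) = 2.83 kg.

m ≈ 2.83 kg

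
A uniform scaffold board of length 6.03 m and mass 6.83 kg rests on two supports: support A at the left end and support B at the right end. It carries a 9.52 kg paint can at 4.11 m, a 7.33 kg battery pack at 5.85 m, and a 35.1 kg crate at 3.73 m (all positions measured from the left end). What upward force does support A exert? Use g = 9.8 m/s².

Sum moments about support B (its reaction then has zero moment arm).
Beam weight: 6.83 × 9.8 = 66.93 N down at 3.015 m → arm 3.015 m, τ = 66.93 × 3.015 = 201.8 N·m counterclockwise.
Paint can: 9.52 × 9.8 = 93.3 N down at 4.11 m → arm 1.92 m, τ = 93.3 × 1.92 = 179.1 N·m counterclockwise.
Battery pack: 7.33 × 9.8 = 71.83 N down at 5.85 m → arm 0.18 m, τ = 71.83 × 0.18 = 12.93 N·m counterclockwise.
Crate: 35.1 × 9.8 = 344 N down at 3.73 m → arm 2.3 m, τ = 344 × 2.3 = 791.2 N·m counterclockwise.
Net load moment about support B = 1185 N·m counterclockwise.
Reaction R at support A is upward at 0 m, arm 6.03 m → moment R × 6.03 clockwise.
Setting net torque to zero: R × 6.03 = 1185 → R = 197 N.

R_A ≈ 197 N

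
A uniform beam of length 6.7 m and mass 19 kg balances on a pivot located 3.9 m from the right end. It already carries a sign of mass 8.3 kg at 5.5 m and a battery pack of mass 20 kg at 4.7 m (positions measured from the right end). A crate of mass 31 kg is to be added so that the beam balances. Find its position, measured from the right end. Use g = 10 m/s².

Taking torques about the pivot (at 3.9 m from the right end):
Beam weight: 19 × 10 = 190 N down at 3.35 m → arm 0.55 m, τ = 190 × 0.55 = 104.5 N·m clockwise.
Sign: 8.3 × 10 = 83 N down at 5.5 m → arm 1.6 m, τ = 83 × 1.6 = 132.8 N·m counterclockwise.
Battery pack: 20 × 10 = 200 N down at 4.7 m → arm 0.8 m, τ = 200 × 0.8 = 160 N·m counterclockwise.
Net moment of existing loads = 188.3 N·m counterclockwise.
The crate weighs 31 × 10 = 310 N and must supply an equal clockwise moment, so its lever arm about the pivot is 188.3 / 310 = 0.607 m.
That puts it at 3.9 − 0.607 = 3.29 m from the right end.

x ≈ 3.29 m from the right end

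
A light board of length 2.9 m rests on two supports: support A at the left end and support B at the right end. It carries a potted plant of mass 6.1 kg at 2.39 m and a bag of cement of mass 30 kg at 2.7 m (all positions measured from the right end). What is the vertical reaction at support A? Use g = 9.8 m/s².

R_A ≈ 323 N

Take moments about support B.
Potted plant: 6.1 × 9.8 = 59.78 N down at 2.39 m → arm 2.39 m, τ = 59.78 × 2.39 = 142.9 N·m counterclockwise.
Bag of cement: 30 × 9.8 = 294 N down at 2.7 m → arm 2.7 m, τ = 294 × 2.7 = 793.8 N·m counterclockwise.
Net load moment about support B = 936.7 N·m counterclockwise.
Reaction R at support A is upward at 2.9 m, arm 2.9 m → moment R × 2.9 clockwise.
For rotational equilibrium, R × 2.9 = 936.7, so R = 323 N.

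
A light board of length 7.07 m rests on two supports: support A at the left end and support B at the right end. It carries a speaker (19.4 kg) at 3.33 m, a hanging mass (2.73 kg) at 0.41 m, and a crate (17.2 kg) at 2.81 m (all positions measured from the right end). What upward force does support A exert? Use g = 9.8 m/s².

Take moments about support B.
Speaker: 19.4 × 9.8 = 190.1 N down at 3.33 m → arm 3.33 m, τ = 190.1 × 3.33 = 633 N·m counterclockwise.
Hanging mass: 2.73 × 9.8 = 26.75 N down at 0.41 m → arm 0.41 m, τ = 26.75 × 0.41 = 10.97 N·m counterclockwise.
Crate: 17.2 × 9.8 = 168.6 N down at 2.81 m → arm 2.81 m, τ = 168.6 × 2.81 = 473.8 N·m counterclockwise.
Net load moment about support B = 1118 N·m counterclockwise.
Reaction R at support A is upward at 7.07 m, arm 7.07 m → moment R × 7.07 clockwise.
Setting net torque to zero: R × 7.07 = 1118 → R = 158 N.

R_A ≈ 158 N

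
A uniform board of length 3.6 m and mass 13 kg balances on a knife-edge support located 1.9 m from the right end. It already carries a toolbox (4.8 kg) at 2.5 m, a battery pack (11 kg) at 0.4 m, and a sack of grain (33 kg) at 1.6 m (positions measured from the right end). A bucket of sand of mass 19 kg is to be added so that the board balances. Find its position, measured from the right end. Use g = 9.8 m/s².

x ≈ 3.21 m from the right end

Taking torques about the knife-edge support (at 1.9 m from the right end):
Beam weight: 13 × 9.8 = 127.4 N down at 1.8 m → arm 0.1 m, τ = 127.4 × 0.1 = 12.74 N·m clockwise.
Toolbox: 4.8 × 9.8 = 47.04 N down at 2.5 m → arm 0.6 m, τ = 47.04 × 0.6 = 28.22 N·m counterclockwise.
Battery pack: 11 × 9.8 = 107.8 N down at 0.4 m → arm 1.5 m, τ = 107.8 × 1.5 = 161.7 N·m clockwise.
Sack of grain: 33 × 9.8 = 323.4 N down at 1.6 m → arm 0.3 m, τ = 323.4 × 0.3 = 97.02 N·m clockwise.
Net moment of existing loads = 243.2 N·m clockwise.
The bucket of sand weighs 19 × 9.8 = 186.2 N and must supply an equal counterclockwise moment, so its lever arm about the knife-edge support is 243.2 / 186.2 = 1.31 m.
That puts it at 1.9 + 1.31 = 3.21 m from the right end.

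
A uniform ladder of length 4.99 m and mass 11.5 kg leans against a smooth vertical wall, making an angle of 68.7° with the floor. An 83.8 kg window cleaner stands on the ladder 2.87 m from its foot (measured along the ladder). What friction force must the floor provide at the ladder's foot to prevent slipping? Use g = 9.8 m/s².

f ≈ 206 N

Choose the foot of the ladder as the axis so the floor normal and friction both act there and drop out.
Ladder weight 11.5×9.8 = 112.7 N acts at 2.495 m along the ladder; its horizontal arm is 2.495·cos68.7° = 0.9063 m → τ = 102.1 N·m clockwise.
Window cleaner: 83.8×9.8 = 821.2 N at 2.87 m → arm 1.043 m → τ = 856.5 N·m clockwise.
Wall normal N acts horizontally at the top; its moment arm is the height L sinθ = 4.99·sin68.7° = 4.649 m, counterclockwise.
Setting net torque to zero: N × 4.649 = 958.6 → N = 206 N.
ΣFx = 0: friction at the foot balances the wall's push, so f = N_wall = 206 N.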